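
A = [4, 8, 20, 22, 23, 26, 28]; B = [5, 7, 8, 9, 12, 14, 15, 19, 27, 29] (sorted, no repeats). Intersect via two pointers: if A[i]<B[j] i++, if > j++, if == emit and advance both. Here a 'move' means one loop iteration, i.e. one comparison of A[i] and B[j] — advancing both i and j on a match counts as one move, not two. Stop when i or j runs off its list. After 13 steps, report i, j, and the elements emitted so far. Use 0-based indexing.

[i=0,j=0] 4<5 → i++
[i=1,j=0] 8>5 → j++
[i=1,j=1] 8>7 → j++
[i=1,j=2] 8==8 emit → i++,j++
[i=2,j=3] 20>9 → j++
[i=2,j=4] 20>12 → j++
[i=2,j=5] 20>14 → j++
[i=2,j=6] 20>15 → j++
[i=2,j=7] 20>19 → j++
[i=2,j=8] 20<27 → i++
[i=3,j=8] 22<27 → i++
[i=4,j=8] 23<27 → i++
[i=5,j=8] 26<27 → i++

i=6, j=8, emitted=[8]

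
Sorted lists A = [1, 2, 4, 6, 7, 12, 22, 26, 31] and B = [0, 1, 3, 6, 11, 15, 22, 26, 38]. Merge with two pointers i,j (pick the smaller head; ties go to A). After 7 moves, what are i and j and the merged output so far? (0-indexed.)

i=0 j=0: A[i]=1>B[j]=0 take 0, j++
i=0 j=1: A[i]=1<=B[j]=1 take 1, i++
i=1 j=1: A[i]=2>B[j]=1 take 1, j++
i=1 j=2: A[i]=2<=B[j]=3 take 2, i++
i=2 j=2: A[i]=4>B[j]=3 take 3, j++
i=2 j=3: A[i]=4<=B[j]=6 take 4, i++
i=3 j=3: A[i]=6<=B[j]=6 take 6, i++

i=4, j=3, merged so far=[0, 1, 1, 2, 3, 4, 6]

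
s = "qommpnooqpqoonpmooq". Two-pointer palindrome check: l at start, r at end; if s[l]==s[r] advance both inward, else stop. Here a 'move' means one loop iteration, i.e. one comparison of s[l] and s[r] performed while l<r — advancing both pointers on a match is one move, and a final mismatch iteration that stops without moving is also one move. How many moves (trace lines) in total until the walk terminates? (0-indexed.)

3 moves

l=0 r=18: 'q'=='q', l++,r--
l=1 r=17: 'o'=='o', l++,r--
l=2 r=16: 'm'!='o', stop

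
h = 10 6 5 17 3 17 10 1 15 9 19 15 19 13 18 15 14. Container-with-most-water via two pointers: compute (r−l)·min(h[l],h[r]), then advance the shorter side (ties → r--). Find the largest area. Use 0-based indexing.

[0,16] min(10,14)*16=160 best=160 * → l++
[1,16] min(6,14)*15=90 best=160 → l++
[2,16] min(5,14)*14=70 best=160 → l++
[3,16] min(17,14)*13=182 best=182 * → r--
[3,15] min(17,15)*12=180 best=182 → r--
[3,14] min(17,18)*11=187 best=187 * → l++
[4,14] min(3,18)*10=30 best=187 → l++
[5,14] min(17,18)*9=153 best=187 → l++
[6,14] min(10,18)*8=80 best=187 → l++
[7,14] min(1,18)*7=7 best=187 → l++
[8,14] min(15,18)*6=90 best=187 → l++
[9,14] min(9,18)*5=45 best=187 → l++
[10,14] min(19,18)*4=72 best=187 → r--
[10,13] min(19,13)*3=39 best=187 → r--
[10,12] min(19,19)*2=38 best=187 → r--
[10,11] min(19,15)*1=15 best=187 → r--

max area = 187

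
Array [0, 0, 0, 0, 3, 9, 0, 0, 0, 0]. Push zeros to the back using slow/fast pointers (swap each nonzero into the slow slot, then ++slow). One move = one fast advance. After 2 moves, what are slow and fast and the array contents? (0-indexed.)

slow=0, fast=2, a=[0, 0, 0, 0, 3, 9, 0, 0, 0, 0]

slow=0 fast=0: a[fast]=0, fast++
slow=0 fast=1: a[fast]=0, fast++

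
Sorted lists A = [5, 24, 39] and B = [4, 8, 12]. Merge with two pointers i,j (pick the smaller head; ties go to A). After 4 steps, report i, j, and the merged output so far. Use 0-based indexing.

[i=0,j=0] A[i]=5>B[j]=4 take 4 → j++
[i=0,j=1] A[i]=5<=B[j]=8 take 5 → i++
[i=1,j=1] A[i]=24>B[j]=8 take 8 → j++
[i=1,j=2] A[i]=24>B[j]=12 take 12 → j++

i=1, j=3, merged so far=[4, 5, 8, 12]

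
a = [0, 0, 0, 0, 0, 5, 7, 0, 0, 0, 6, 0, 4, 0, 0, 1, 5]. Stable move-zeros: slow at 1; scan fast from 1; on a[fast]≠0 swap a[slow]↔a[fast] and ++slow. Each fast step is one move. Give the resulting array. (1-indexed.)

(s=1,f=1) a[fast]=0 → fast++
(s=1,f=2) a[fast]=0 → fast++
(s=1,f=3) a[fast]=0 → fast++
(s=1,f=4) a[fast]=0 → fast++
(s=1,f=5) a[fast]=0 → fast++
(s=1,f=6) a[fast]=5≠0 swap→a[1]=5 → slow++,fast++
(s=2,f=7) a[fast]=7≠0 swap→a[2]=7 → slow++,fast++
(s=3,f=8) a[fast]=0 → fast++
(s=3,f=9) a[fast]=0 → fast++
(s=3,f=10) a[fast]=0 → fast++
(s=3,f=11) a[fast]=6≠0 swap→a[3]=6 → slow++,fast++
(s=4,f=12) a[fast]=0 → fast++
(s=4,f=13) a[fast]=4≠0 swap→a[4]=4 → slow++,fast++
(s=5,f=14) a[fast]=0 → fast++
(s=5,f=15) a[fast]=0 → fast++
(s=5,f=16) a[fast]=1≠0 swap→a[5]=1 → slow++,fast++
(s=6,f=17) a[fast]=5≠0 swap→a[6]=5 → slow++,fast++

[5, 7, 6, 4, 1, 5, 0, 0, 0, 0, 0, 0, 0, 0, 0, 0, 0]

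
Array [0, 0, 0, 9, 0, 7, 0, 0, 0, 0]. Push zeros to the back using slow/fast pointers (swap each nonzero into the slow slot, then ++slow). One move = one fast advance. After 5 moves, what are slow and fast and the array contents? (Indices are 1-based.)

slow=2, fast=6, a=[9, 0, 0, 0, 0, 7, 0, 0, 0, 0]

slow=1 fast=1: a[fast]=0, fast++
slow=1 fast=2: a[fast]=0, fast++
slow=1 fast=3: a[fast]=0, fast++
slow=1 fast=4: a[fast]=9≠0 swap→a[1]=9, slow++,fast++
slow=2 fast=5: a[fast]=0, fast++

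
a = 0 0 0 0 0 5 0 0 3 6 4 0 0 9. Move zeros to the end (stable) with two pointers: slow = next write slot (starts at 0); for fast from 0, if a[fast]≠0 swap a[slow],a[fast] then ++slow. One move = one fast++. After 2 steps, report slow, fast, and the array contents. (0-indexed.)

slow=0 fast=0: a[fast]=0, fast++
slow=0 fast=1: a[fast]=0, fast++

slow=0, fast=2, a=[0, 0, 0, 0, 0, 5, 0, 0, 3, 6, 4, 0, 0, 9]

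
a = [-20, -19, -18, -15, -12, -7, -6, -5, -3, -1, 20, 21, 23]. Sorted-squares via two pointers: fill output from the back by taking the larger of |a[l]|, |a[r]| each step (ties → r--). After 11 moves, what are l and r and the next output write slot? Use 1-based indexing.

[1,13] |-20|<=|23| out[13]=529 → r--
[1,12] |-20|<=|21| out[12]=441 → r--
[1,11] |-20|<=|20| out[11]=400 → r--
[1,10] |-20|>|-1| out[10]=400 → l++
[2,10] |-19|>|-1| out[9]=361 → l++
[3,10] |-18|>|-1| out[8]=324 → l++
[4,10] |-15|>|-1| out[7]=225 → l++
[5,10] |-12|>|-1| out[6]=144 → l++
[6,10] |-7|>|-1| out[5]=49 → l++
[7,10] |-6|>|-1| out[4]=36 → l++
[8,10] |-5|>|-1| out[3]=25 → l++

l=9, r=10, next write slot=2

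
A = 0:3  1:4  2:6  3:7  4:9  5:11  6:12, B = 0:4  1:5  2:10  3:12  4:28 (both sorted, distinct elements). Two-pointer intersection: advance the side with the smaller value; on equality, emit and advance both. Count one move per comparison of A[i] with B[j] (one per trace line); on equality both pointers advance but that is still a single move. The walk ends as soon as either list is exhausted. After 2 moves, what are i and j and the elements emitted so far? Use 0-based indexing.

i=2, j=1, emitted=[4]

i=0 j=0: 3<4, i++
i=1 j=0: 4==4 emit, i++,j++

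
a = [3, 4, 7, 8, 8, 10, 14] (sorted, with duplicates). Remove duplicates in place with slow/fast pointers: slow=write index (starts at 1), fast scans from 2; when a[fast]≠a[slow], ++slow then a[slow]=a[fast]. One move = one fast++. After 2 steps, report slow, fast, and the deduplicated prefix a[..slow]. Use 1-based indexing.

slow=3, fast=4, prefix=[3, 4, 7]

(s=1,f=2) a[fast]=4≠a[slow]=3 write a[2]=4 → slow++,fast++
(s=2,f=3) a[fast]=7≠a[slow]=4 write a[3]=7 → slow++,fast++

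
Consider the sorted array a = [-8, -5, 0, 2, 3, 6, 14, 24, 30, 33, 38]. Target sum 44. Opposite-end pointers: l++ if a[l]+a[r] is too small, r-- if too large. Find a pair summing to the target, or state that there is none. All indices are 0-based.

[0,10] -8+38=30 <44 → l++
[1,10] -5+38=33 <44 → l++
[2,10] 0+38=38 <44 → l++
[3,10] 2+38=40 <44 → l++
[4,10] 3+38=41 <44 → l++
[5,10] 6+38=44 → found

(6, 38)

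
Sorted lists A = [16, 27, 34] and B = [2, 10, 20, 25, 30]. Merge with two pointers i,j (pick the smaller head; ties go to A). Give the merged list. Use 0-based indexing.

[2, 10, 16, 20, 25, 27, 30, 34]

i=0 j=0: A[i]=16>B[j]=2 take 2, j++
i=0 j=1: A[i]=16>B[j]=10 take 10, j++
i=0 j=2: A[i]=16<=B[j]=20 take 16, i++
i=1 j=2: A[i]=27>B[j]=20 take 20, j++
i=1 j=3: A[i]=27>B[j]=25 take 25, j++
i=1 j=4: A[i]=27<=B[j]=30 take 27, i++
i=2 j=4: A[i]=34>B[j]=30 take 30, j++
i=2 j=5: B done, take A[i]=34, i++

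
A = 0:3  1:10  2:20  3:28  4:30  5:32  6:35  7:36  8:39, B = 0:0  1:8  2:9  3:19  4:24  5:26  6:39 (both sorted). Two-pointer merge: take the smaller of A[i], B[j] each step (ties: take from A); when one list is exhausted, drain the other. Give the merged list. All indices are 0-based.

[i=0,j=0] A[i]=3>B[j]=0 take 0 → j++
[i=0,j=1] A[i]=3<=B[j]=8 take 3 → i++
[i=1,j=1] A[i]=10>B[j]=8 take 8 → j++
[i=1,j=2] A[i]=10>B[j]=9 take 9 → j++
[i=1,j=3] A[i]=10<=B[j]=19 take 10 → i++
[i=2,j=3] A[i]=20>B[j]=19 take 19 → j++
[i=2,j=4] A[i]=20<=B[j]=24 take 20 → i++
[i=3,j=4] A[i]=28>B[j]=24 take 24 → j++
[i=3,j=5] A[i]=28>B[j]=26 take 26 → j++
[i=3,j=6] A[i]=28<=B[j]=39 take 28 → i++
[i=4,j=6] A[i]=30<=B[j]=39 take 30 → i++
[i=5,j=6] A[i]=32<=B[j]=39 take 32 → i++
[i=6,j=6] A[i]=35<=B[j]=39 take 35 → i++
[i=7,j=6] A[i]=36<=B[j]=39 take 36 → i++
[i=8,j=6] A[i]=39<=B[j]=39 take 39 → i++
[i=9,j=6] A done, take B[j]=39 → j++

[0, 3, 8, 9, 10, 19, 20, 24, 26, 28, 30, 32, 35, 36, 39, 39]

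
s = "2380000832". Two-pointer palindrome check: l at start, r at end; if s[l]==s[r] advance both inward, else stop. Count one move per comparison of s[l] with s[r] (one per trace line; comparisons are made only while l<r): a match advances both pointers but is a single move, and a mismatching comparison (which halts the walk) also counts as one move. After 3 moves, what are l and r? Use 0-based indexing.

l=3, r=6

[0,9] '2'=='2' → l++,r--
[1,8] '3'=='3' → l++,r--
[2,7] '8'=='8' → l++,r--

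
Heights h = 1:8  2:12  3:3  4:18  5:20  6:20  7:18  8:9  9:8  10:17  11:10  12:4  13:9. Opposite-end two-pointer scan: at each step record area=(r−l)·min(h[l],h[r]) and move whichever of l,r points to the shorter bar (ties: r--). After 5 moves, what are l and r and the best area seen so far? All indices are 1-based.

l=3, r=10, best area=99

[1,13] min(8,9)*12=96 best=96 * → l++
[2,13] min(12,9)*11=99 best=99 * → r--
[2,12] min(12,4)*10=40 best=99 → r--
[2,11] min(12,10)*9=90 best=99 → r--
[2,10] min(12,17)*8=96 best=99 → l++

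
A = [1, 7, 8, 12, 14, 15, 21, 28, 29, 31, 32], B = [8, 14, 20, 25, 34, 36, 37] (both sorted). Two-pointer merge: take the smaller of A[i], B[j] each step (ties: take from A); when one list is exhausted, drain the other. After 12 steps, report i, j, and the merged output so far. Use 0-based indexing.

i=8, j=4, merged so far=[1, 7, 8, 8, 12, 14, 14, 15, 20, 21, 25, 28]

[i=0,j=0] A[i]=1<=B[j]=8 take 1 → i++
[i=1,j=0] A[i]=7<=B[j]=8 take 7 → i++
[i=2,j=0] A[i]=8<=B[j]=8 take 8 → i++
[i=3,j=0] A[i]=12>B[j]=8 take 8 → j++
[i=3,j=1] A[i]=12<=B[j]=14 take 12 → i++
[i=4,j=1] A[i]=14<=B[j]=14 take 14 → i++
[i=5,j=1] A[i]=15>B[j]=14 take 14 → j++
[i=5,j=2] A[i]=15<=B[j]=20 take 15 → i++
[i=6,j=2] A[i]=21>B[j]=20 take 20 → j++
[i=6,j=3] A[i]=21<=B[j]=25 take 21 → i++
[i=7,j=3] A[i]=28>B[j]=25 take 25 → j++
[i=7,j=4] A[i]=28<=B[j]=34 take 28 → i++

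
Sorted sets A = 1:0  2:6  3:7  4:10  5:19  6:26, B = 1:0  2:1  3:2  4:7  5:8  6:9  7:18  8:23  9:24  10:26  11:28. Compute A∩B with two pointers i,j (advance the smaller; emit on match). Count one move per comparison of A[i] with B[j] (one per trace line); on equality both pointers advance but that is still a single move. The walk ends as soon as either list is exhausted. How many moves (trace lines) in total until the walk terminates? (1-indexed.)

13 moves

[i=1,j=1] 0==0 emit → i++,j++
[i=2,j=2] 6>1 → j++
[i=2,j=3] 6>2 → j++
[i=2,j=4] 6<7 → i++
[i=3,j=4] 7==7 emit → i++,j++
[i=4,j=5] 10>8 → j++
[i=4,j=6] 10>9 → j++
[i=4,j=7] 10<18 → i++
[i=5,j=7] 19>18 → j++
[i=5,j=8] 19<23 → i++
[i=6,j=8] 26>23 → j++
[i=6,j=9] 26>24 → j++
[i=6,j=10] 26==26 emit → i++,j++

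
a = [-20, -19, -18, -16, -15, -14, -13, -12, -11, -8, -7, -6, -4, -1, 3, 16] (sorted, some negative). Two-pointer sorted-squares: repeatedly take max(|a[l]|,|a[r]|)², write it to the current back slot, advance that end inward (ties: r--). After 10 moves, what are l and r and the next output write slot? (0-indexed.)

l=0 r=15: |-20|>|16| out[15]=400, l++
l=1 r=15: |-19|>|16| out[14]=361, l++
l=2 r=15: |-18|>|16| out[13]=324, l++
l=3 r=15: |-16|<=|16| out[12]=256, r--
l=3 r=14: |-16|>|3| out[11]=256, l++
l=4 r=14: |-15|>|3| out[10]=225, l++
l=5 r=14: |-14|>|3| out[9]=196, l++
l=6 r=14: |-13|>|3| out[8]=169, l++
l=7 r=14: |-12|>|3| out[7]=144, l++
l=8 r=14: |-11|>|3| out[6]=121, l++

l=9, r=14, next write slot=5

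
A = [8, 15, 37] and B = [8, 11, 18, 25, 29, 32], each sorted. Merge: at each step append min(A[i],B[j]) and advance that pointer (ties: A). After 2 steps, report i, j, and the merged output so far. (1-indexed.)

i=2, j=2, merged so far=[8, 8]

[i=1,j=1] A[i]=8<=B[j]=8 take 8 → i++
[i=2,j=1] A[i]=15>B[j]=8 take 8 → j++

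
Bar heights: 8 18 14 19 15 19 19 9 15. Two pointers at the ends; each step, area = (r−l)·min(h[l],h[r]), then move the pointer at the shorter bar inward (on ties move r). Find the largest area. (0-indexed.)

max area = 105

l=0 r=8: min(8,15)*8=64 best=64 *, l++
l=1 r=8: min(18,15)*7=105 best=105 *, r--
l=1 r=7: min(18,9)*6=54 best=105, r--
l=1 r=6: min(18,19)*5=90 best=105, l++
l=2 r=6: min(14,19)*4=56 best=105, l++
l=3 r=6: min(19,19)*3=57 best=105, r--
l=3 r=5: min(19,19)*2=38 best=105, r--
l=3 r=4: min(19,15)*1=15 best=105, r--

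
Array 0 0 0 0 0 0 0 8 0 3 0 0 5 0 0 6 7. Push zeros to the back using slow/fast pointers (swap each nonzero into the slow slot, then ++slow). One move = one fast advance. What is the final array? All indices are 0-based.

[8, 3, 5, 6, 7, 0, 0, 0, 0, 0, 0, 0, 0, 0, 0, 0, 0]

(s=0,f=0) a[fast]=0 → fast++
(s=0,f=1) a[fast]=0 → fast++
(s=0,f=2) a[fast]=0 → fast++
(s=0,f=3) a[fast]=0 → fast++
(s=0,f=4) a[fast]=0 → fast++
(s=0,f=5) a[fast]=0 → fast++
(s=0,f=6) a[fast]=0 → fast++
(s=0,f=7) a[fast]=8≠0 swap→a[0]=8 → slow++,fast++
(s=1,f=8) a[fast]=0 → fast++
(s=1,f=9) a[fast]=3≠0 swap→a[1]=3 → slow++,fast++
(s=2,f=10) a[fast]=0 → fast++
(s=2,f=11) a[fast]=0 → fast++
(s=2,f=12) a[fast]=5≠0 swap→a[2]=5 → slow++,fast++
(s=3,f=13) a[fast]=0 → fast++
(s=3,f=14) a[fast]=0 → fast++
(s=3,f=15) a[fast]=6≠0 swap→a[3]=6 → slow++,fast++
(s=4,f=16) a[fast]=7≠0 swap→a[4]=7 → slow++,fast++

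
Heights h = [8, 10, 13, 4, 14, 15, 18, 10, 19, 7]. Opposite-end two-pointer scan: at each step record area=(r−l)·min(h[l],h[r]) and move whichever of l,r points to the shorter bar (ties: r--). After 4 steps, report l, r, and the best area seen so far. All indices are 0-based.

l=0 r=9: min(8,7)*9=63 best=63 *, r--
l=0 r=8: min(8,19)*8=64 best=64 *, l++
l=1 r=8: min(10,19)*7=70 best=70 *, l++
l=2 r=8: min(13,19)*6=78 best=78 *, l++

l=3, r=8, best area=78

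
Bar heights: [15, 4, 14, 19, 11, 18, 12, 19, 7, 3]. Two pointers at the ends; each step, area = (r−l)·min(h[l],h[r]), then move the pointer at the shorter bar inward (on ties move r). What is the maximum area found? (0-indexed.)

max area = 105

l=0 r=9: min(15,3)*9=27 best=27 *, r--
l=0 r=8: min(15,7)*8=56 best=56 *, r--
l=0 r=7: min(15,19)*7=105 best=105 *, l++
l=1 r=7: min(4,19)*6=24 best=105, l++
l=2 r=7: min(14,19)*5=70 best=105, l++
l=3 r=7: min(19,19)*4=76 best=105, r--
l=3 r=6: min(19,12)*3=36 best=105, r--
l=3 r=5: min(19,18)*2=36 best=105, r--
l=3 r=4: min(19,11)*1=11 best=105, r--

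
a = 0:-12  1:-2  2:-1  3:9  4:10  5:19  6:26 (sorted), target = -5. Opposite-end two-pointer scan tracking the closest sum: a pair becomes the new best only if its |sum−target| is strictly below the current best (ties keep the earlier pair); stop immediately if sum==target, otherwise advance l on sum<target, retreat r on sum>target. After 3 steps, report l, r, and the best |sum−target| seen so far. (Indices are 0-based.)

l=0, r=3, best |Δ|=3

l=0 r=6: -12+26=14 d=19 *, r--
l=0 r=5: -12+19=7 d=12 *, r--
l=0 r=4: -12+10=-2 d=3 *, r--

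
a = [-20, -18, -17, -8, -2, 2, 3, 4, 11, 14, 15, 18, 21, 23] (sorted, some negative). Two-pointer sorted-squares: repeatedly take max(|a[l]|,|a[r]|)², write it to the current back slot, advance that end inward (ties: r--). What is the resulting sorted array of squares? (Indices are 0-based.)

[4, 4, 9, 16, 64, 121, 196, 225, 289, 324, 324, 400, 441, 529]

l=0 r=13: |-20|<=|23| out[13]=529, r--
l=0 r=12: |-20|<=|21| out[12]=441, r--
l=0 r=11: |-20|>|18| out[11]=400, l++
l=1 r=11: |-18|<=|18| out[10]=324, r--
l=1 r=10: |-18|>|15| out[9]=324, l++
l=2 r=10: |-17|>|15| out[8]=289, l++
l=3 r=10: |-8|<=|15| out[7]=225, r--
l=3 r=9: |-8|<=|14| out[6]=196, r--
l=3 r=8: |-8|<=|11| out[5]=121, r--
l=3 r=7: |-8|>|4| out[4]=64, l++
l=4 r=7: |-2|<=|4| out[3]=16, r--
l=4 r=6: |-2|<=|3| out[2]=9, r--
l=4 r=5: |-2|<=|2| out[1]=4, r--
l=4 r=4: |-2|<=|-2| out[0]=4, r--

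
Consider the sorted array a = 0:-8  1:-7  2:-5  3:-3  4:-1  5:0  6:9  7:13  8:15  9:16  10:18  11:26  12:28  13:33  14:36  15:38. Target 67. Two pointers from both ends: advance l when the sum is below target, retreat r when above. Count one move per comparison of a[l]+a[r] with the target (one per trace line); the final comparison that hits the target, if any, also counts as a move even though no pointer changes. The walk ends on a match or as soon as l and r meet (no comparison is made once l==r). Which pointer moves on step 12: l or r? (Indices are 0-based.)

l=0 r=15: -8+38=30 <67, l++
l=1 r=15: -7+38=31 <67, l++
l=2 r=15: -5+38=33 <67, l++
l=3 r=15: -3+38=35 <67, l++
l=4 r=15: -1+38=37 <67, l++
l=5 r=15: 0+38=38 <67, l++
l=6 r=15: 9+38=47 <67, l++
l=7 r=15: 13+38=51 <67, l++
l=8 r=15: 15+38=53 <67, l++
l=9 r=15: 16+38=54 <67, l++
l=10 r=15: 18+38=56 <67, l++
l=11 r=15: 26+38=64 <67, l++

l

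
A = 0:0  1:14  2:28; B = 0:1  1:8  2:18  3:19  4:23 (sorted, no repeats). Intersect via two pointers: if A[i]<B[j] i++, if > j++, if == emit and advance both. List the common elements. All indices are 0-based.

i=0 j=0: 0<1, i++
i=1 j=0: 14>1, j++
i=1 j=1: 14>8, j++
i=1 j=2: 14<18, i++
i=2 j=2: 28>18, j++
i=2 j=3: 28>19, j++
i=2 j=4: 28>23, j++

intersection = []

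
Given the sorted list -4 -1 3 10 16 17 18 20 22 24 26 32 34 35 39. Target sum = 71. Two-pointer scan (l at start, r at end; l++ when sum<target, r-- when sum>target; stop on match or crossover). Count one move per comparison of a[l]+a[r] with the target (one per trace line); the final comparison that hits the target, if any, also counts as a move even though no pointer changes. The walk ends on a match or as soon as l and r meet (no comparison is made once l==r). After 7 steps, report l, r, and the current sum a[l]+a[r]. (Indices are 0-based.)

[0,14] -4+39=35 <71 → l++
[1,14] -1+39=38 <71 → l++
[2,14] 3+39=42 <71 → l++
[3,14] 10+39=49 <71 → l++
[4,14] 16+39=55 <71 → l++
[5,14] 17+39=56 <71 → l++
[6,14] 18+39=57 <71 → l++

l=7, r=14, sum=59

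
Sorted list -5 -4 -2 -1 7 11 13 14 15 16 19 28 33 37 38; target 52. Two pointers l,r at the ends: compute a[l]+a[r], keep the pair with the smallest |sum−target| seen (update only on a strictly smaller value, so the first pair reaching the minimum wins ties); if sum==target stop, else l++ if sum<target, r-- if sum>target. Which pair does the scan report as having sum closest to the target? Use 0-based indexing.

pair (14, 38) with sum 52 (|Δ|=0)

l=0 r=14: -5+38=33 d=19 *, l++
l=1 r=14: -4+38=34 d=18 *, l++
l=2 r=14: -2+38=36 d=16 *, l++
l=3 r=14: -1+38=37 d=15 *, l++
l=4 r=14: 7+38=45 d=7 *, l++
l=5 r=14: 11+38=49 d=3 *, l++
l=6 r=14: 13+38=51 d=1 *, l++
l=7 r=14: 14+38=52 d=0 *, stop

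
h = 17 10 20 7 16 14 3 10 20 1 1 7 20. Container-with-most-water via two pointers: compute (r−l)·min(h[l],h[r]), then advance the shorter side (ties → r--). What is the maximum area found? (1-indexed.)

max area = 204

[1,13] min(17,20)*12=204 best=204 * → l++
[2,13] min(10,20)*11=110 best=204 → l++
[3,13] min(20,20)*10=200 best=204 → r--
[3,12] min(20,7)*9=63 best=204 → r--
[3,11] min(20,1)*8=8 best=204 → r--
[3,10] min(20,1)*7=7 best=204 → r--
[3,9] min(20,20)*6=120 best=204 → r--
[3,8] min(20,10)*5=50 best=204 → r--
[3,7] min(20,3)*4=12 best=204 → r--
[3,6] min(20,14)*3=42 best=204 → r--
[3,5] min(20,16)*2=32 best=204 → r--
[3,4] min(20,7)*1=7 best=204 → r--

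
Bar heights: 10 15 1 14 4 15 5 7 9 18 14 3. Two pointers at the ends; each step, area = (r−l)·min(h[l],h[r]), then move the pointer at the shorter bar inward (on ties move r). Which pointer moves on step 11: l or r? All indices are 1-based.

[1,12] min(10,3)*11=33 best=33 * → r--
[1,11] min(10,14)*10=100 best=100 * → l++
[2,11] min(15,14)*9=126 best=126 * → r--
[2,10] min(15,18)*8=120 best=126 → l++
[3,10] min(1,18)*7=7 best=126 → l++
[4,10] min(14,18)*6=84 best=126 → l++
[5,10] min(4,18)*5=20 best=126 → l++
[6,10] min(15,18)*4=60 best=126 → l++
[7,10] min(5,18)*3=15 best=126 → l++
[8,10] min(7,18)*2=14 best=126 → l++
[9,10] min(9,18)*1=9 best=126 → l++

l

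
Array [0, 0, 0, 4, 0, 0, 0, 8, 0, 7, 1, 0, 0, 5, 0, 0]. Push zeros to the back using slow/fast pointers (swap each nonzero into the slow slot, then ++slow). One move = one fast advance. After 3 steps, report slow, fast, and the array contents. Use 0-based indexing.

slow=0, fast=3, a=[0, 0, 0, 4, 0, 0, 0, 8, 0, 7, 1, 0, 0, 5, 0, 0]

(s=0,f=0) a[fast]=0 → fast++
(s=0,f=1) a[fast]=0 → fast++
(s=0,f=2) a[fast]=0 → fast++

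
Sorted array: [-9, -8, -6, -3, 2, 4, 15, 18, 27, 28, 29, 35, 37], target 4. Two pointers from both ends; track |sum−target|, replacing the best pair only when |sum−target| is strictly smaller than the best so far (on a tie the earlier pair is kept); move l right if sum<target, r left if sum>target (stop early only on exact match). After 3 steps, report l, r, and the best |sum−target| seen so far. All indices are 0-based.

l=0, r=9, best |Δ|=16

l=0 r=12: -9+37=28 d=24 *, r--
l=0 r=11: -9+35=26 d=22 *, r--
l=0 r=10: -9+29=20 d=16 *, r--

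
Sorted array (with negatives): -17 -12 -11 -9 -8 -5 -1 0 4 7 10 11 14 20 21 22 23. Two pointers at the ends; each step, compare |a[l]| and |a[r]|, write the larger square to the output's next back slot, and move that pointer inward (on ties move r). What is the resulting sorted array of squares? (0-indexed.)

[0, 1, 16, 25, 49, 64, 81, 100, 121, 121, 144, 196, 289, 400, 441, 484, 529]

l=0 r=16: |-17|<=|23| out[16]=529, r--
l=0 r=15: |-17|<=|22| out[15]=484, r--
l=0 r=14: |-17|<=|21| out[14]=441, r--
l=0 r=13: |-17|<=|20| out[13]=400, r--
l=0 r=12: |-17|>|14| out[12]=289, l++
l=1 r=12: |-12|<=|14| out[11]=196, r--
l=1 r=11: |-12|>|11| out[10]=144, l++
l=2 r=11: |-11|<=|11| out[9]=121, r--
l=2 r=10: |-11|>|10| out[8]=121, l++
l=3 r=10: |-9|<=|10| out[7]=100, r--
l=3 r=9: |-9|>|7| out[6]=81, l++
l=4 r=9: |-8|>|7| out[5]=64, l++
l=5 r=9: |-5|<=|7| out[4]=49, r--
l=5 r=8: |-5|>|4| out[3]=25, l++
l=6 r=8: |-1|<=|4| out[2]=16, r--
l=6 r=7: |-1|>|0| out[1]=1, l++
l=7 r=7: |0|<=|0| out[0]=0, r--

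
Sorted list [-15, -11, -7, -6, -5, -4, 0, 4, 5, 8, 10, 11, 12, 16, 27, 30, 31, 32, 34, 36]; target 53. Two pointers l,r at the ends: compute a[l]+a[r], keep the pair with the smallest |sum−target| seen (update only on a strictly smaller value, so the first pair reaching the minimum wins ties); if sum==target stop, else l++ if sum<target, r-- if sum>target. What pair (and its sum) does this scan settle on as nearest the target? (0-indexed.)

[0,19] -15+36=21 d=32 * → l++
[1,19] -11+36=25 d=28 * → l++
[2,19] -7+36=29 d=24 * → l++
[3,19] -6+36=30 d=23 * → l++
[4,19] -5+36=31 d=22 * → l++
[5,19] -4+36=32 d=21 * → l++
[6,19] 0+36=36 d=17 * → l++
[7,19] 4+36=40 d=13 * → l++
[8,19] 5+36=41 d=12 * → l++
[9,19] 8+36=44 d=9 * → l++
[10,19] 10+36=46 d=7 * → l++
[11,19] 11+36=47 d=6 * → l++
[12,19] 12+36=48 d=5 * → l++
[13,19] 16+36=52 d=1 * → l++
[14,19] 27+36=63 d=10 → r--
[14,18] 27+34=61 d=8 → r--
[14,17] 27+32=59 d=6 → r--
[14,16] 27+31=58 d=5 → r--
[14,15] 27+30=57 d=4 → r--

pair (16, 36) with sum 52 (|Δ|=1)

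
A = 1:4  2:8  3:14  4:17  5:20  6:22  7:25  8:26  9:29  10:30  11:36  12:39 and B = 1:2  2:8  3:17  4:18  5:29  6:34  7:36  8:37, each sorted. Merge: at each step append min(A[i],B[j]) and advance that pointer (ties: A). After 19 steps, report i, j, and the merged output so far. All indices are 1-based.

i=1 j=1: A[i]=4>B[j]=2 take 2, j++
i=1 j=2: A[i]=4<=B[j]=8 take 4, i++
i=2 j=2: A[i]=8<=B[j]=8 take 8, i++
i=3 j=2: A[i]=14>B[j]=8 take 8, j++
i=3 j=3: A[i]=14<=B[j]=17 take 14, i++
i=4 j=3: A[i]=17<=B[j]=17 take 17, i++
i=5 j=3: A[i]=20>B[j]=17 take 17, j++
i=5 j=4: A[i]=20>B[j]=18 take 18, j++
i=5 j=5: A[i]=20<=B[j]=29 take 20, i++
i=6 j=5: A[i]=22<=B[j]=29 take 22, i++
i=7 j=5: A[i]=25<=B[j]=29 take 25, i++
i=8 j=5: A[i]=26<=B[j]=29 take 26, i++
i=9 j=5: A[i]=29<=B[j]=29 take 29, i++
i=10 j=5: A[i]=30>B[j]=29 take 29, j++
i=10 j=6: A[i]=30<=B[j]=34 take 30, i++
i=11 j=6: A[i]=36>B[j]=34 take 34, j++
i=11 j=7: A[i]=36<=B[j]=36 take 36, i++
i=12 j=7: A[i]=39>B[j]=36 take 36, j++
i=12 j=8: A[i]=39>B[j]=37 take 37, j++

i=12, j=9, merged so far=[2, 4, 8, 8, 14, 17, 17, 18, 20, 22, 25, 26, 29, 29, 30, 34, 36, 36, 37]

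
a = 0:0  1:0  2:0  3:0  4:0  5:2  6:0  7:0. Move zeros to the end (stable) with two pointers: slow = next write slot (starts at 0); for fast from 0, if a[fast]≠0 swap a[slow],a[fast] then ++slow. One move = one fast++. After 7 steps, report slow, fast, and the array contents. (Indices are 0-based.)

slow=0 fast=0: a[fast]=0, fast++
slow=0 fast=1: a[fast]=0, fast++
slow=0 fast=2: a[fast]=0, fast++
slow=0 fast=3: a[fast]=0, fast++
slow=0 fast=4: a[fast]=0, fast++
slow=0 fast=5: a[fast]=2≠0 swap→a[0]=2, slow++,fast++
slow=1 fast=6: a[fast]=0, fast++

slow=1, fast=7, a=[2, 0, 0, 0, 0, 0, 0, 0]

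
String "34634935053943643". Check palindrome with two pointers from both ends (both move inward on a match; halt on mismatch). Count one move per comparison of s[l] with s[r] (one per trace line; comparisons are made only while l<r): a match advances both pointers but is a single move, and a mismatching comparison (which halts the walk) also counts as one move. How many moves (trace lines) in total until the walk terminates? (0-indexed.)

8 moves

l=0 r=16: '3'=='3', l++,r--
l=1 r=15: '4'=='4', l++,r--
l=2 r=14: '6'=='6', l++,r--
l=3 r=13: '3'=='3', l++,r--
l=4 r=12: '4'=='4', l++,r--
l=5 r=11: '9'=='9', l++,r--
l=6 r=10: '3'=='3', l++,r--
l=7 r=9: '5'=='5', l++,r--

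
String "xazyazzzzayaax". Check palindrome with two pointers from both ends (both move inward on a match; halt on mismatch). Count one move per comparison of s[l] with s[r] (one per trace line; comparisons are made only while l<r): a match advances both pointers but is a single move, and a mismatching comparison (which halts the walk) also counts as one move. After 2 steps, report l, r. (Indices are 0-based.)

[0,13] 'x'=='x' → l++,r--
[1,12] 'a'=='a' → l++,r--

l=2, r=11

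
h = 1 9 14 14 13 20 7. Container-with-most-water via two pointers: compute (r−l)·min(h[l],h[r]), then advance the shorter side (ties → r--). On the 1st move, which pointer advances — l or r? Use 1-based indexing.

l=1 r=7: min(1,7)*6=6 best=6 *, l++

l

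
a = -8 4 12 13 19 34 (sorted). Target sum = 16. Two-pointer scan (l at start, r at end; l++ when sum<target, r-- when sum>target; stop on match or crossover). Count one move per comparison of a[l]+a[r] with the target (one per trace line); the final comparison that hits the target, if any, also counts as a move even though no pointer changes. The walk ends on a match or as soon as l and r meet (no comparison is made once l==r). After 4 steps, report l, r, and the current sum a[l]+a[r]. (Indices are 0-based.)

l=1, r=2, sum=16

l=0 r=5: -8+34=26 >16, r--
l=0 r=4: -8+19=11 <16, l++
l=1 r=4: 4+19=23 >16, r--
l=1 r=3: 4+13=17 >16, r--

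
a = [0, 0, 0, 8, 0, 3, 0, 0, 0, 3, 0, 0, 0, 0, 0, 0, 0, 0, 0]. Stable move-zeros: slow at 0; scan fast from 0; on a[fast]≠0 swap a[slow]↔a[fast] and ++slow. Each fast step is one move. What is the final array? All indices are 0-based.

[8, 3, 3, 0, 0, 0, 0, 0, 0, 0, 0, 0, 0, 0, 0, 0, 0, 0, 0]

slow=0 fast=0: a[fast]=0, fast++
slow=0 fast=1: a[fast]=0, fast++
slow=0 fast=2: a[fast]=0, fast++
slow=0 fast=3: a[fast]=8≠0 swap→a[0]=8, slow++,fast++
slow=1 fast=4: a[fast]=0, fast++
slow=1 fast=5: a[fast]=3≠0 swap→a[1]=3, slow++,fast++
slow=2 fast=6: a[fast]=0, fast++
slow=2 fast=7: a[fast]=0, fast++
slow=2 fast=8: a[fast]=0, fast++
slow=2 fast=9: a[fast]=3≠0 swap→a[2]=3, slow++,fast++
slow=3 fast=10: a[fast]=0, fast++
slow=3 fast=11: a[fast]=0, fast++
slow=3 fast=12: a[fast]=0, fast++
slow=3 fast=13: a[fast]=0, fast++
slow=3 fast=14: a[fast]=0, fast++
slow=3 fast=15: a[fast]=0, fast++
slow=3 fast=16: a[fast]=0, fast++
slow=3 fast=17: a[fast]=0, fast++
slow=3 fast=18: a[fast]=0, fast++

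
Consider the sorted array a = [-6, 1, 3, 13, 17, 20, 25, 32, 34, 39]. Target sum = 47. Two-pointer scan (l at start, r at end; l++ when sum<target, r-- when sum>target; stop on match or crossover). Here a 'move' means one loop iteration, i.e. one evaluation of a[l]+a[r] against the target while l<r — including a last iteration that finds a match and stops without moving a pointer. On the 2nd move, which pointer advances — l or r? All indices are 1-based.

l

l=1 r=10: -6+39=33 <47, l++
l=2 r=10: 1+39=40 <47, l++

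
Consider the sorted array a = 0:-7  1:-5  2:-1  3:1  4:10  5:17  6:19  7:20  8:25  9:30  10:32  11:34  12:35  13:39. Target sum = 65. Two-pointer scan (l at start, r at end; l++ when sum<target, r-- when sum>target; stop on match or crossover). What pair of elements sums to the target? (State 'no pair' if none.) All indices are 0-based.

[0,13] -7+39=32 <65 → l++
[1,13] -5+39=34 <65 → l++
[2,13] -1+39=38 <65 → l++
[3,13] 1+39=40 <65 → l++
[4,13] 10+39=49 <65 → l++
[5,13] 17+39=56 <65 → l++
[6,13] 19+39=58 <65 → l++
[7,13] 20+39=59 <65 → l++
[8,13] 25+39=64 <65 → l++
[9,13] 30+39=69 >65 → r--
[9,12] 30+35=65 → found

(30, 35)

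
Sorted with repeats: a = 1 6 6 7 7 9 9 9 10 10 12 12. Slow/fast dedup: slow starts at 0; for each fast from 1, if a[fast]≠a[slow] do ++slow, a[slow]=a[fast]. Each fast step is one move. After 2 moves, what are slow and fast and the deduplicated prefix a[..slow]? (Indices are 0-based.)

slow=0 fast=1: a[fast]=6≠a[slow]=1 write a[1]=6, slow++,fast++
slow=1 fast=2: a[fast]=6=a[slow] dup, fast++

slow=1, fast=3, prefix=[1, 6]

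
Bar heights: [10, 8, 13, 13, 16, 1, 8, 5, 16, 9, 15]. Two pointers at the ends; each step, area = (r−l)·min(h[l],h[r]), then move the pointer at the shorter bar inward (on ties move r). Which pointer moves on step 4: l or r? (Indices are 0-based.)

l

l=0 r=10: min(10,15)*10=100 best=100 *, l++
l=1 r=10: min(8,15)*9=72 best=100, l++
l=2 r=10: min(13,15)*8=104 best=104 *, l++
l=3 r=10: min(13,15)*7=91 best=104, l++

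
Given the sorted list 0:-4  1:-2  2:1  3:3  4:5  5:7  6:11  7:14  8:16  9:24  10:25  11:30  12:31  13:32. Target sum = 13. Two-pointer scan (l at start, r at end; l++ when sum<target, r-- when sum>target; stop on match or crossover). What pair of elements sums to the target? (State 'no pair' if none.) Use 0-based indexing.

[0,13] -4+32=28 >13 → r--
[0,12] -4+31=27 >13 → r--
[0,11] -4+30=26 >13 → r--
[0,10] -4+25=21 >13 → r--
[0,9] -4+24=20 >13 → r--
[0,8] -4+16=12 <13 → l++
[1,8] -2+16=14 >13 → r--
[1,7] -2+14=12 <13 → l++
[2,7] 1+14=15 >13 → r--
[2,6] 1+11=12 <13 → l++
[3,6] 3+11=14 >13 → r--
[3,5] 3+7=10 <13 → l++
[4,5] 5+7=12 <13 → l++

no pair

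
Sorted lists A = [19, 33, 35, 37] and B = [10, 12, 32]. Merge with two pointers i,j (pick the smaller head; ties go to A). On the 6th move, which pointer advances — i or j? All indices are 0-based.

i

[i=0,j=0] A[i]=19>B[j]=10 take 10 → j++
[i=0,j=1] A[i]=19>B[j]=12 take 12 → j++
[i=0,j=2] A[i]=19<=B[j]=32 take 19 → i++
[i=1,j=2] A[i]=33>B[j]=32 take 32 → j++
[i=1,j=3] B done, take A[i]=33 → i++
[i=2,j=3] B done, take A[i]=35 → i++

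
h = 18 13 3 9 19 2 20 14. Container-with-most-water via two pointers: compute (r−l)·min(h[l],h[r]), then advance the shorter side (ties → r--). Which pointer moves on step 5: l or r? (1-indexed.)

l=1 r=8: min(18,14)*7=98 best=98 *, r--
l=1 r=7: min(18,20)*6=108 best=108 *, l++
l=2 r=7: min(13,20)*5=65 best=108, l++
l=3 r=7: min(3,20)*4=12 best=108, l++
l=4 r=7: min(9,20)*3=27 best=108, l++

l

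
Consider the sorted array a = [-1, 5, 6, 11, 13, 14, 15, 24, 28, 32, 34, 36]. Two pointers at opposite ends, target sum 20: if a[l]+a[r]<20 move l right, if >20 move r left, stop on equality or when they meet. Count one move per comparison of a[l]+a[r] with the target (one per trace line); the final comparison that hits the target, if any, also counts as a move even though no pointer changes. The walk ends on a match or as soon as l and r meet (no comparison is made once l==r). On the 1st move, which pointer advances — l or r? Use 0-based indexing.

r

l=0 r=11: -1+36=35 >20, r--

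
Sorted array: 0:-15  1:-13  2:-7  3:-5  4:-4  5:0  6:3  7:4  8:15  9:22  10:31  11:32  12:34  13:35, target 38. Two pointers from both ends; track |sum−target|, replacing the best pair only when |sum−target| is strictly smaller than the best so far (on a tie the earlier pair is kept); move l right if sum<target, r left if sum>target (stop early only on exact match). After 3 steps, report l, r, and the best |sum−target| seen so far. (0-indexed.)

l=3, r=13, best |Δ|=10

l=0 r=13: -15+35=20 d=18 *, l++
l=1 r=13: -13+35=22 d=16 *, l++
l=2 r=13: -7+35=28 d=10 *, l++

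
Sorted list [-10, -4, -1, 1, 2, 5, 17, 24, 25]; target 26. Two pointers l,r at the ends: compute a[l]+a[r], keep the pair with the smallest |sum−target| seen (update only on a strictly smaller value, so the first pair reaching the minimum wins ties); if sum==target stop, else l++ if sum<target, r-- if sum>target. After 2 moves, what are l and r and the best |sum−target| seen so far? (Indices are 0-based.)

l=2, r=8, best |Δ|=5

[0,8] -10+25=15 d=11 * → l++
[1,8] -4+25=21 d=5 * → l++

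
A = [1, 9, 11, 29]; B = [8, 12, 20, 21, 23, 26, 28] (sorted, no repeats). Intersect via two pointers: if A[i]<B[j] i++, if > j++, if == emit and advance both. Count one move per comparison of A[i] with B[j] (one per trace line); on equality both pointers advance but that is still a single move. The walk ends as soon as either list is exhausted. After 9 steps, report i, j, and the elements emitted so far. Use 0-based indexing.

i=3, j=6, emitted=[]

[i=0,j=0] 1<8 → i++
[i=1,j=0] 9>8 → j++
[i=1,j=1] 9<12 → i++
[i=2,j=1] 11<12 → i++
[i=3,j=1] 29>12 → j++
[i=3,j=2] 29>20 → j++
[i=3,j=3] 29>21 → j++
[i=3,j=4] 29>23 → j++
[i=3,j=5] 29>26 → j++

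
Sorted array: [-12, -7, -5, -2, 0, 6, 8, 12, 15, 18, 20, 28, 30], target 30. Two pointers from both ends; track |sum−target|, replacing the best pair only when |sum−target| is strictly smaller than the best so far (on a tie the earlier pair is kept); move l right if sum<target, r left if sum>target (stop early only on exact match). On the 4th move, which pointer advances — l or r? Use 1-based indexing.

l

l=1 r=13: -12+30=18 d=12 *, l++
l=2 r=13: -7+30=23 d=7 *, l++
l=3 r=13: -5+30=25 d=5 *, l++
l=4 r=13: -2+30=28 d=2 *, l++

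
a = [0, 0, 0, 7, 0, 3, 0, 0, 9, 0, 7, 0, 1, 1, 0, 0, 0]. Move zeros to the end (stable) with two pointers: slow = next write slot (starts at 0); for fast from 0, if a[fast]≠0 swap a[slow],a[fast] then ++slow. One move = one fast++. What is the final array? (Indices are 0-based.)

[7, 3, 9, 7, 1, 1, 0, 0, 0, 0, 0, 0, 0, 0, 0, 0, 0]

slow=0 fast=0: a[fast]=0, fast++
slow=0 fast=1: a[fast]=0, fast++
slow=0 fast=2: a[fast]=0, fast++
slow=0 fast=3: a[fast]=7≠0 swap→a[0]=7, slow++,fast++
slow=1 fast=4: a[fast]=0, fast++
slow=1 fast=5: a[fast]=3≠0 swap→a[1]=3, slow++,fast++
slow=2 fast=6: a[fast]=0, fast++
slow=2 fast=7: a[fast]=0, fast++
slow=2 fast=8: a[fast]=9≠0 swap→a[2]=9, slow++,fast++
slow=3 fast=9: a[fast]=0, fast++
slow=3 fast=10: a[fast]=7≠0 swap→a[3]=7, slow++,fast++
slow=4 fast=11: a[fast]=0, fast++
slow=4 fast=12: a[fast]=1≠0 swap→a[4]=1, slow++,fast++
slow=5 fast=13: a[fast]=1≠0 swap→a[5]=1, slow++,fast++
slow=6 fast=14: a[fast]=0, fast++
slow=6 fast=15: a[fast]=0, fast++
slow=6 fast=16: a[fast]=0, fast++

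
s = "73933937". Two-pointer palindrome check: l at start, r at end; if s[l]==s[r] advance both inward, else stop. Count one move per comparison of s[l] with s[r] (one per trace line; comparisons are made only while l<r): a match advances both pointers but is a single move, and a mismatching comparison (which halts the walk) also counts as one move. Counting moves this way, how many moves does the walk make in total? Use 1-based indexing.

[1,8] '7'=='7' → l++,r--
[2,7] '3'=='3' → l++,r--
[3,6] '9'=='9' → l++,r--
[4,5] '3'=='3' → l++,r--

4 moves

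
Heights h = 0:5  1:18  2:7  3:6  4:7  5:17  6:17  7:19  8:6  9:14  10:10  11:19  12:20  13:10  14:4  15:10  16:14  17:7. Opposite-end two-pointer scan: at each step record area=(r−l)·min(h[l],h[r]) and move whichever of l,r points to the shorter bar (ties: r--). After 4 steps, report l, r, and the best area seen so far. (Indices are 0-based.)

l=0 r=17: min(5,7)*17=85 best=85 *, l++
l=1 r=17: min(18,7)*16=112 best=112 *, r--
l=1 r=16: min(18,14)*15=210 best=210 *, r--
l=1 r=15: min(18,10)*14=140 best=210, r--

l=1, r=14, best area=210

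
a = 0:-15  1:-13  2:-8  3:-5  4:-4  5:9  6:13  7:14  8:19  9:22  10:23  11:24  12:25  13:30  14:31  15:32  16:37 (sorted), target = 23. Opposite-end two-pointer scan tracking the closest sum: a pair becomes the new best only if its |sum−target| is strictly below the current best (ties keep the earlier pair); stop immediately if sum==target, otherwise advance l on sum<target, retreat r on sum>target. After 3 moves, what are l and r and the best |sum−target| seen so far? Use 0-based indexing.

l=0 r=16: -15+37=22 d=1 *, l++
l=1 r=16: -13+37=24 d=1, r--
l=1 r=15: -13+32=19 d=4, l++

l=2, r=15, best |Δ|=1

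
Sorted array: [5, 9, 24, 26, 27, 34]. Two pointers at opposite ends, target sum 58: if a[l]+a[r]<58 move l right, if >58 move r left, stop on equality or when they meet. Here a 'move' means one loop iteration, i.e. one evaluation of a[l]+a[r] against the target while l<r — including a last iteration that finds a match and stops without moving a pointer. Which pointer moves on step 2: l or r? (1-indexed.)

l

l=1 r=6: 5+34=39 <58, l++
l=2 r=6: 9+34=43 <58, l++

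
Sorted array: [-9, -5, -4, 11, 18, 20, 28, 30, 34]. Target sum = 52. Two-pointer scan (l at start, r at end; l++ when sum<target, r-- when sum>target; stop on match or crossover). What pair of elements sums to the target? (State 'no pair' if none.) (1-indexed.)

(18, 34)

l=1 r=9: -9+34=25 <52, l++
l=2 r=9: -5+34=29 <52, l++
l=3 r=9: -4+34=30 <52, l++
l=4 r=9: 11+34=45 <52, l++
l=5 r=9: 18+34=52, found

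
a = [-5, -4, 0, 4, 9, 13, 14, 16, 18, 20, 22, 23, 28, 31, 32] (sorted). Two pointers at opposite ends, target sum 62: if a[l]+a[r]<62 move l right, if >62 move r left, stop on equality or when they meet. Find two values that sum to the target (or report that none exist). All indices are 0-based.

no pair

l=0 r=14: -5+32=27 <62, l++
l=1 r=14: -4+32=28 <62, l++
l=2 r=14: 0+32=32 <62, l++
l=3 r=14: 4+32=36 <62, l++
l=4 r=14: 9+32=41 <62, l++
l=5 r=14: 13+32=45 <62, l++
l=6 r=14: 14+32=46 <62, l++
l=7 r=14: 16+32=48 <62, l++
l=8 r=14: 18+32=50 <62, l++
l=9 r=14: 20+32=52 <62, l++
l=10 r=14: 22+32=54 <62, l++
l=11 r=14: 23+32=55 <62, l++
l=12 r=14: 28+32=60 <62, l++
l=13 r=14: 31+32=63 >62, r--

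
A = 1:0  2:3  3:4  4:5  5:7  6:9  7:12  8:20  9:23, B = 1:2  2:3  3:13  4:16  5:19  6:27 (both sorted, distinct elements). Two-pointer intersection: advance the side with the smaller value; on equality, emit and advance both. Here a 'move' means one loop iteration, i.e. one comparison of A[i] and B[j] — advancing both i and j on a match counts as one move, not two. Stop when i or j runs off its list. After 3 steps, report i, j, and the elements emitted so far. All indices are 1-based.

i=3, j=3, emitted=[3]

i=1 j=1: 0<2, i++
i=2 j=1: 3>2, j++
i=2 j=2: 3==3 emit, i++,j++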